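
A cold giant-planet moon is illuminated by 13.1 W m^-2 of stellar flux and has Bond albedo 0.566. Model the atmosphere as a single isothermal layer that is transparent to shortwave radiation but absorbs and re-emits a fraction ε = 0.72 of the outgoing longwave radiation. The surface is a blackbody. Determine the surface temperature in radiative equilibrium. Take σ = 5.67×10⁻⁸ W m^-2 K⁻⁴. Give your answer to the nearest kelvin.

At the top of the atmosphere, σT_e⁴ = S(1−α)/4 = 1.421 W m^-2, giving T_e = 70.76 K.
Surface balance with a leaky layer gives σT_s⁴ = σT_e⁴·2/(2−ε), so T_s = T_e·[2/(2−0.72)]^(1/4) = 79.11 K.

79 K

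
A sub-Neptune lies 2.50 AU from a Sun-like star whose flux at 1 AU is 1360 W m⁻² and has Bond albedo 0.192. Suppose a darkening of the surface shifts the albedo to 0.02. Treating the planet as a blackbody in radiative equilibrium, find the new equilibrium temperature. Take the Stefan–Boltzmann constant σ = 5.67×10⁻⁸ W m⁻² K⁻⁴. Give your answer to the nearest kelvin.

Irradiance scales as 1/d², so S = 1360 W m⁻² × (1/2.50)² = 217.6 W m⁻².
T₂ = [S(1−α₂)/(4σ)]^(1/4) = [217.6·0.98/(4σ)]^(1/4) = 175.1 K.

175 kelvin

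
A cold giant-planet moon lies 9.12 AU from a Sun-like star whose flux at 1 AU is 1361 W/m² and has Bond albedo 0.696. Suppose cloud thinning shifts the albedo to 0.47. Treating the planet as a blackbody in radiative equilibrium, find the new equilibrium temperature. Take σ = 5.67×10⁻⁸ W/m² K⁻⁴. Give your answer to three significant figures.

Irradiance scales as 1/d², so S = 1361 W/m² × (1/9.12)² = 16.36 W/m².
New equilibrium: T₂ = [(1−0.47)·16.36/(4σ)]^(1/4) = 78.64 K.

78.6 K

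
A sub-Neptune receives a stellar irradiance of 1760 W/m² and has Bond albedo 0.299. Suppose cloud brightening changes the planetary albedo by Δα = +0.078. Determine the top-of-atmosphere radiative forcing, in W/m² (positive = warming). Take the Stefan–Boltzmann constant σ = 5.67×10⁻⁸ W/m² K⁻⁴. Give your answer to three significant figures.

The change in absorbed flux is Δ[S(1−α)/4] = −SΔα/4 = -34.32 W/m².

-34.3 W/m²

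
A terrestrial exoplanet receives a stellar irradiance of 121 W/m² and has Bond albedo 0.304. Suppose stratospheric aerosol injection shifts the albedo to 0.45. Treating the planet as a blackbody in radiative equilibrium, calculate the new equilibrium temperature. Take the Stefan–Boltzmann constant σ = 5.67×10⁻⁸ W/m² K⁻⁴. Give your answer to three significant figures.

New equilibrium: T₂ = [(1−0.45)·121.0/(4σ)]^(1/4) = 130.9 K.

131 kelvin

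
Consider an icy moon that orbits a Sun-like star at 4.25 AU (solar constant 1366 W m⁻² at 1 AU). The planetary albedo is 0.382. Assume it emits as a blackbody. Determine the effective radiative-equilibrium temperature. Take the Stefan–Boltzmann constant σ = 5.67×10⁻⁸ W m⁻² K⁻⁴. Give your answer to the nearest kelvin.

Irradiance scales as 1/d², so S = 1366 W m⁻² × (1/4.25)² = 75.63 W m⁻².
Absorbed flux (global mean): S(1−α)/4 = 75.63·0.618/4 = 11.68 W m⁻².
Set σT⁴ = 11.68 → T = (11.68/σ)^(1/4) = 119.8 K.

120 K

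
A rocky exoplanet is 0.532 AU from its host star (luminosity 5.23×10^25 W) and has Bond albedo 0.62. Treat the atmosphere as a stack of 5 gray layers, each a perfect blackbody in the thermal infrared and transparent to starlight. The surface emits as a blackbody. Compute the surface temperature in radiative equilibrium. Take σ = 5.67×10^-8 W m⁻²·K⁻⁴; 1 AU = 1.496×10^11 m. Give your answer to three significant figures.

d = 0.532 × 1.496×10^11 m = 7.959×10^10 m.
Flux at the orbit: S = L/(4πd²) = 5.23×10^25/(4π·(7.96×10^10)²) = 657.1 W m⁻².
Top-of-atmosphere balance: σT_e⁴ = S(1−α)/4 = 62.42 W m⁻² → T_e = 182.2 K.
Layer-by-layer balance gives σT_s⁴ = (N+1)σT_e⁴, so T_s = 6^¼·182.2 = 285.1 K.

285 K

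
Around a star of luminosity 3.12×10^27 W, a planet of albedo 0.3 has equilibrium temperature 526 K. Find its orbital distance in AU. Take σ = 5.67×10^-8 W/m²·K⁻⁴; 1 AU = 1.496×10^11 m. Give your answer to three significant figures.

The flux needed for this T is 4σT⁴/(1−0.3) = 24800 W/m².
S = L/(4πd²) → d = √(L/4πS) = √(3.12×10^27/(4π·24800)) = 1.001×10^11 m = 0.6688 AU.

0.669 AU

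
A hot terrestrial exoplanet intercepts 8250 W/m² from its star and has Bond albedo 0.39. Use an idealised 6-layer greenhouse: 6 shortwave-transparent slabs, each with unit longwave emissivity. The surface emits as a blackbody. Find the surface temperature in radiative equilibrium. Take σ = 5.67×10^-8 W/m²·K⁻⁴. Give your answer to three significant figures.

OLR = S(1−α)/4 = 1258 W/m²; the top layer radiates at T_e = 386.0 K.
Layer-by-layer balance gives σT_s⁴ = (N+1)σT_e⁴, so T_s = 7^¼·386.0 = 627.8 K.

628 kelvin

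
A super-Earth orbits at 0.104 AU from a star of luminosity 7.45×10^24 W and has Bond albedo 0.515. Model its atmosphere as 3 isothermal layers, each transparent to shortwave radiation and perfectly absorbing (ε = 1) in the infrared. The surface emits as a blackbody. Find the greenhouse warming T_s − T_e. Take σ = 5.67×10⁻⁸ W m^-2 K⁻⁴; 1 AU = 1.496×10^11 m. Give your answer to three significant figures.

111 K

d = 0.104 × 1.496×10^11 m = 1.556×10^10 m.
Spreading L over a sphere of radius d: S = 7.45×10^24/(4π·1.56×10^10²) = 2449 W m^-2.
The effective emission temperature is T_e = [S(1−α)/(4σ)]^¼ = 269.0 K.
Surface: T_s = (4)^¼·T_e = 380.4 K.
So the greenhouse effect raises the surface by 380.4 − 269.0 = 111.4 K.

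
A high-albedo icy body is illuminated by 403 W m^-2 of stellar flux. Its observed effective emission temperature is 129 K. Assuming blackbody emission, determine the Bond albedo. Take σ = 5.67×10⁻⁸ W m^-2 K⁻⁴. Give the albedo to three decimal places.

0.844

Energy balance: S(1−α)/4 = σT⁴, so 1−α = 4σT⁴/S.
σT⁴ = 15.70 W m^-2, so 4σT⁴ = 62.81 W m^-2.
1−α = 62.81/403.0 = 0.1558, so α = 0.8442.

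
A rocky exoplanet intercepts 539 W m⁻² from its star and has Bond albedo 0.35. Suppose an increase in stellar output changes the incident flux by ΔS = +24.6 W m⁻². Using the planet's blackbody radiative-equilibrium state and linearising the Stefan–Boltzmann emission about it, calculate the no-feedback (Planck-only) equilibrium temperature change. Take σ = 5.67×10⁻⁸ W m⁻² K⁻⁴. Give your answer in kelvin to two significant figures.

The baseline emission temperature is T_e = 198.3 K.
Only a fraction (1−α) is absorbed and it's spread over 4πR², so ΔF = (1−α)ΔS/4 = 3.998 W m⁻².
The Planck feedback parameter is 4σT_e³ = 1.767 W m⁻²/K.
Hence the no-feedback warming is ΔF/(4σT_e³) = 2.26 K.

2.3 kelvin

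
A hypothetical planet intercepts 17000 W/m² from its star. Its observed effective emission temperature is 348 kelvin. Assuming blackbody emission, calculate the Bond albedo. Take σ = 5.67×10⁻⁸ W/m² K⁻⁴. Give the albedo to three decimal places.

Rearranging the radiative balance, α = 1 − 4σT⁴/S.
σT⁴ = 831.6 W/m², so 4σT⁴ = 3326 W/m².
Hence α = 1 − 3326/17000 = 0.8043.

0.804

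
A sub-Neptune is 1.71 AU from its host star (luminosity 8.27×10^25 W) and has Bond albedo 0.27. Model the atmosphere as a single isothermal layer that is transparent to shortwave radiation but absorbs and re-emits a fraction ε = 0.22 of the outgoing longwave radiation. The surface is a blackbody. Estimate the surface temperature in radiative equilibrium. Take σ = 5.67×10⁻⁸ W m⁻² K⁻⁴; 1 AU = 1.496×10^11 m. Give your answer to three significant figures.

138 K

Orbital distance: d = 1.71 AU = 2.558×10^11 m.
S = L/(4πd²) = 100.6 W m⁻².
The planet radiates to space at T_e = [S(1−α)/(4σ)]^(1/4) = 134.1 K.
The surface balance (absorbed SW + ε·downward IR = σT_s⁴) with T_a⁴ = T_s⁴/2 reduces to T_s = T_e·[2/(2−ε)]^¼ = 138.1 K.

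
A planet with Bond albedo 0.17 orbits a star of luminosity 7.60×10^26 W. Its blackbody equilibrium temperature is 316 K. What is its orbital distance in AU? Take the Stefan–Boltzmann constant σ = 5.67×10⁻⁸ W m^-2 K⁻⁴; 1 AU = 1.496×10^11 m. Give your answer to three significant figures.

Required flux: S = 4σT⁴/(1−α) = 2725 W m^-2.
S = L/(4πd²) → d = √(L/4πS) = √(7.60×10^26/(4π·2725)) = 1.490×10^11 m = 0.9959 AU.

0.996 AU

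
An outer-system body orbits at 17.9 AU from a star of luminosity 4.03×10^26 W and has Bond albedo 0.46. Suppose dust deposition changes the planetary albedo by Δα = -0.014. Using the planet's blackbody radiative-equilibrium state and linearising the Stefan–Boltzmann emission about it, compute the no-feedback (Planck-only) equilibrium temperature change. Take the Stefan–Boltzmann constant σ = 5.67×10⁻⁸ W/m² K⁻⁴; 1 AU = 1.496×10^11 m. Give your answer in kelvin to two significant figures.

0.37 K

Orbital distance: d = 17.9 AU = 2.678×10^12 m.
Flux at the orbit: S = L/(4πd²) = 4.03×10^26/(4π·(2.68×10^12)²) = 4.472 W/m².
Reference equilibrium: T_e = [S(1−α)/(4σ)]^(1/4) = 57.12 K.
TOA radiative forcing: ΔF = −S·Δα/4 = −4.472·(-0.014)/4 = 0.01565 W/m².
The Planck feedback parameter is 4σT_e³ = 0.04228 W/m²/K.
ΔT₀ = ΔF/λ_P = 0.01565/0.04228 = 0.370 K.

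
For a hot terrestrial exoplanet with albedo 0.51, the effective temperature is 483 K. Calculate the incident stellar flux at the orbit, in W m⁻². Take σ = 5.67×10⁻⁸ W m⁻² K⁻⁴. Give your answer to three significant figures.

From S(1−α)/4 = σT⁴: S = 4σT⁴/(1−α).
The emitted flux is σT⁴ = 3086 W m⁻².
S = 4·3086/0.49 = 25190 W m⁻².

25200 W m⁻²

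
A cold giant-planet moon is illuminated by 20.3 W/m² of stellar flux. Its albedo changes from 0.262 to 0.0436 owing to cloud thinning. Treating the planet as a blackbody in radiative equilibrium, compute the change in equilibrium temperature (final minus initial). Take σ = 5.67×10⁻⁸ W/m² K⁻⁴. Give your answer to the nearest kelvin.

Initial: T₁ = [S(1−0.262)/(4σ)]^(1/4) = 90.15 K.
After:  T₂ = [20.30·0.956/(4σ)]^(1/4) = 96.19 K.
ΔT = T₂ − T₁ = 6.036 K.

6 K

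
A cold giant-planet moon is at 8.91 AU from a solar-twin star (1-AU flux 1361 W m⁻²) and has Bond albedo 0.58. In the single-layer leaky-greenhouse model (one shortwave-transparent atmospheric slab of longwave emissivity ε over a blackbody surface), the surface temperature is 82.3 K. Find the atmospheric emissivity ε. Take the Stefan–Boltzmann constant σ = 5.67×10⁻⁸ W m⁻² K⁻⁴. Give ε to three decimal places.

Flux at the orbit: S = 1361/(8.91)² = 17.14 W m⁻².
TOA balance gives T_e = 75.06 K.
T_s⁴ = T_e⁴·2/(2−ε) → ε = 2 − 2(T_e/T_s)⁴ = 2 − 2·(75.06/82.3)⁴ = 0.6160.

0.616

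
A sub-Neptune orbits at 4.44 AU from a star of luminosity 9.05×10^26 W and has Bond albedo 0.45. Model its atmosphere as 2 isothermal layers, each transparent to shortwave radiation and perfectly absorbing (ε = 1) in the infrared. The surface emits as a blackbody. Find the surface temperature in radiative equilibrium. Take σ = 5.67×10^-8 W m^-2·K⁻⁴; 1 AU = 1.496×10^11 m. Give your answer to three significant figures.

186 K

Orbital distance: d = 4.44 AU = 6.642×10^11 m.
S = L/(4πd²) = 163.2 W m^-2.
The effective emission temperature is T_e = [S(1−α)/(4σ)]^¼ = 141.1 K.
Layer-by-layer balance gives σT_s⁴ = (N+1)σT_e⁴, so T_s = 3^¼·141.1 = 185.6 K.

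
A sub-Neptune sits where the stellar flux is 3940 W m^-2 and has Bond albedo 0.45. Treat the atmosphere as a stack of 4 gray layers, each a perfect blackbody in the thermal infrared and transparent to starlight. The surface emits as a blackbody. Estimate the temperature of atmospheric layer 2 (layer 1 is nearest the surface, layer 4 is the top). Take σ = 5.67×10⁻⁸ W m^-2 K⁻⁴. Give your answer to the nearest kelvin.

411 kelvin

The effective emission temperature is T_e = [S(1−α)/(4σ)]^¼ = 312.6 K.
In the N-layer model, layer k (counted from the surface) has T_k = (N+1−k)^(1/4)·T_e.
With k = 2: T_2 = (4+1−2)^¼·312.6 K = 411.5 K.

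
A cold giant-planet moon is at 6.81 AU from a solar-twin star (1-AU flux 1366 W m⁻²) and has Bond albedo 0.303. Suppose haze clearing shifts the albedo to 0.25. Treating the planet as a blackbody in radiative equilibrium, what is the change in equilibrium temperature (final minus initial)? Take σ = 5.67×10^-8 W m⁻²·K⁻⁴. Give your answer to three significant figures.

1.80 kelvin

Flux at the orbit: S = 1366/(6.81)² = 29.45 W m⁻².
Initial: T₁ = [S(1−0.303)/(4σ)]^(1/4) = 97.54 K.
With α = 0.25, T₂ = 99.34 K.
ΔT = T₂ − T₁ = 1.804 K.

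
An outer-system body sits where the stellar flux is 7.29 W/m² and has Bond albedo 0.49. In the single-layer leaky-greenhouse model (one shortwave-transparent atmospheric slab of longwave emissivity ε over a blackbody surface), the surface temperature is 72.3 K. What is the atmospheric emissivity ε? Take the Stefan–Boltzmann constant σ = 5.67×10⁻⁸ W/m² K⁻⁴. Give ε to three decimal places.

0.800

First, T_e = [7.290·(1−0.49)/(4σ)]^(1/4) = 63.63 K.
T_s⁴ = T_e⁴·2/(2−ε) → ε = 2 − 2(T_e/T_s)⁴ = 2 − 2·(63.63/72.3)⁴ = 0.8001.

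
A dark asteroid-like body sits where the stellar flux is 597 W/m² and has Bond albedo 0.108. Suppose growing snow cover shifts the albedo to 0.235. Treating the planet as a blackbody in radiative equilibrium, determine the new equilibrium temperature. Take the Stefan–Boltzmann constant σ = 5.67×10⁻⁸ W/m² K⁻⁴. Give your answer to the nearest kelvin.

212 K

New equilibrium: T₂ = [(1−0.235)·597.0/(4σ)]^(1/4) = 211.8 K.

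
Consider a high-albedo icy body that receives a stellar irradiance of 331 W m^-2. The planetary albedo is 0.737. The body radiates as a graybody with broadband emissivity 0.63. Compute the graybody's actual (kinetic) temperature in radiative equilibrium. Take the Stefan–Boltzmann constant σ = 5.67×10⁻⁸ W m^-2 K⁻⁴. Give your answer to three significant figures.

Absorbed flux (global mean): S(1−α)/4 = 331.0·0.263/4 = 21.76 W m^-2.
Equating to εσT⁴ with ε = 0.63: T = (21.76/0.63σ)^(1/4) = 157.1 K.

157 K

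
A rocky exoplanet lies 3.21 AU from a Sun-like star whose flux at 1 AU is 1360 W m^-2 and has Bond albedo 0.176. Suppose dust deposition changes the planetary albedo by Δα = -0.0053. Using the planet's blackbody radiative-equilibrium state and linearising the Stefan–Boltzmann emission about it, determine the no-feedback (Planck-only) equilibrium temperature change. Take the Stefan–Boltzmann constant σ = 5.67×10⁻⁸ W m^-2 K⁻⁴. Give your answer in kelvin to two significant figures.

Irradiance scales as 1/d², so S = 1360 W m^-2 × (1/3.21)² = 132.0 W m^-2.
Reference equilibrium: T_e = [S(1−α)/(4σ)]^(1/4) = 148.0 K.
ΔF = −(S/4)Δα = −(132.0/4)×(-0.0053) = 0.1749 W m^-2.
Linearising σT⁴ gives d(σT⁴)/dT = 4σT_e³ = 0.7349 W m^-2 per K.
So ΔT₀ = 0.1749/0.7349 = 0.238 K.

0.24 kelvin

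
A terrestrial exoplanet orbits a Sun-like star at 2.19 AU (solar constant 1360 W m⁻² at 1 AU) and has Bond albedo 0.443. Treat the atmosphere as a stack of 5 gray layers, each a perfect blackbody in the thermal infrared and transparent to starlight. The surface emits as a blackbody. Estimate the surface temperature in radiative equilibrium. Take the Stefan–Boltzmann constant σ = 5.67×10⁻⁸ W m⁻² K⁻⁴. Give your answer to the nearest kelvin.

Flux at the orbit: S = 1360/(2.19)² = 283.6 W m⁻².
The effective emission temperature is T_e = [S(1−α)/(4σ)]^¼ = 162.4 K.
Layer-by-layer balance gives σT_s⁴ = (N+1)σT_e⁴, so T_s = 6^¼·162.4 = 254.2 K.

254 kelvin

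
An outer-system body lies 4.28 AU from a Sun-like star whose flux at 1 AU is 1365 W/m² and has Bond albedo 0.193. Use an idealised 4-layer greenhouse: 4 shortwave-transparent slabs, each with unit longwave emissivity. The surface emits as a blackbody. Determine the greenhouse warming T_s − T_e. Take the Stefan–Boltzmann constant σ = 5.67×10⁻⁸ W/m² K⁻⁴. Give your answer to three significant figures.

63.2 K

By the inverse-square law, S = 1365/4.28² = 74.52 W/m².
OLR = S(1−α)/4 = 15.03 W/m²; the top layer radiates at T_e = 127.6 K.
Surface: T_s = (5)^¼·T_e = 190.8 K.
So the greenhouse effect raises the surface by 190.8 − 127.6 = 63.21 K.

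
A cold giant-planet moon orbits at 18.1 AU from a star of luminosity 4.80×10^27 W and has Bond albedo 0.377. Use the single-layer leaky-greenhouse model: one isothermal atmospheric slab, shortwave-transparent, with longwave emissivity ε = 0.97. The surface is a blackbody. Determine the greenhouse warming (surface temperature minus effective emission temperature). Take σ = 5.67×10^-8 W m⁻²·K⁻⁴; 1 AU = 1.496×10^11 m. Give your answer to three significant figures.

19.7 K

Orbital distance: d = 18.1 AU = 2.708×10^12 m.
S = L/(4πd²) = 52.10 W m⁻².
Effective emission temperature (TOA balance): σT_e⁴ = S(1−α)/4 = 8.114 W m⁻² → T_e = 109.4 K.
Surface balance with a leaky layer gives σT_s⁴ = σT_e⁴·2/(2−ε), so T_s = T_e·[2/(2−0.97)]^(1/4) = 129.1 K.
The atmosphere warms the surface by 19.74 K.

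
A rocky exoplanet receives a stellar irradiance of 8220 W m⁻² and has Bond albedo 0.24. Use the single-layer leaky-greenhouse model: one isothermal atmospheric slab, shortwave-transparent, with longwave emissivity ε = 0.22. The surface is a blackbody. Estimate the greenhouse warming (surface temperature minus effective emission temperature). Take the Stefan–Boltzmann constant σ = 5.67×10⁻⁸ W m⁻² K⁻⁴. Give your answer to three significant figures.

12.0 kelvin

Effective emission temperature (TOA balance): σT_e⁴ = S(1−α)/4 = 1562 W m⁻² → T_e = 407.4 K.
For a single slab of emissivity ε, T_s⁴ = 2T_e⁴/(2−ε); thus T_s = 407.4·(1.124)^(1/4) = 419.4 K.
T_s − T_e = 419.4 − 407.4 = 12.04 K.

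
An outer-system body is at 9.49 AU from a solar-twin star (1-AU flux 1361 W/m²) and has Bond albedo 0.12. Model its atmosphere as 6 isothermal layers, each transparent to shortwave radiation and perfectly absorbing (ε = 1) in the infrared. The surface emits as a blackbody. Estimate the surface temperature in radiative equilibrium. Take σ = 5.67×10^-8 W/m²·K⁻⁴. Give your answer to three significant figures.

Flux at the orbit: S = 1361/(9.49)² = 15.11 W/m².
OLR = S(1−α)/4 = 3.325 W/m²; the top layer radiates at T_e = 87.51 K.
For an N-layer opaque stack, T_s⁴ = (N+1)T_e⁴, hence T_s = (7)^(1/4)×87.51 K = 142.3 K.

142 kelvin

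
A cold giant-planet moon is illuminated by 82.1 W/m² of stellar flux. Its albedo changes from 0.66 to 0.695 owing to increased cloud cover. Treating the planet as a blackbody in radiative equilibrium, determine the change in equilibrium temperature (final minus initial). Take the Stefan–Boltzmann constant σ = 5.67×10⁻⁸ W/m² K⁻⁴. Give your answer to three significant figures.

-2.82 K

Initial: T₁ = [S(1−0.66)/(4σ)]^(1/4) = 105.3 K.
After:  T₂ = [82.10·0.305/(4σ)]^(1/4) = 102.5 K.
Change: 102.5 − 105.3 = -2.822 K.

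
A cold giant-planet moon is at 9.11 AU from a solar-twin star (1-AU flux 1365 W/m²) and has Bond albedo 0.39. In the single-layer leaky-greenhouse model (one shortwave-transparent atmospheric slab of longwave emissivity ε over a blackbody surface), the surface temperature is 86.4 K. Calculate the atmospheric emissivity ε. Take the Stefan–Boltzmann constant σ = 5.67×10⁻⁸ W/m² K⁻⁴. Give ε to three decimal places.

Irradiance scales as 1/d², so S = 1365 W/m² × (1/9.11)² = 16.45 W/m².
First, T_e = [16.45·(1−0.39)/(4σ)]^(1/4) = 81.55 K.
Inverting T_s⁴ = 2T_e⁴/(2−ε): (T_e/T_s)⁴ = 0.7938, so ε = 2(1 − 0.7938) = 0.4123.

0.412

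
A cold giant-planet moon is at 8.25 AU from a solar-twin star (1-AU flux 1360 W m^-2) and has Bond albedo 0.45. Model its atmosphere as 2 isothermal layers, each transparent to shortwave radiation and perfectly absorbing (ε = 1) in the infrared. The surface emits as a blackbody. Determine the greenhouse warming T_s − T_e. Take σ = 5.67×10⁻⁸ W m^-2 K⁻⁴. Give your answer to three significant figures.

26.4 K

Irradiance scales as 1/d², so S = 1360 W m^-2 × (1/8.25)² = 19.98 W m^-2.
Top-of-atmosphere balance: σT_e⁴ = S(1−α)/4 = 2.747 W m^-2 → T_e = 83.43 K.
Surface: T_s = (3)^¼·T_e = 109.8 K.
Warming: T_s − T_e = 26.37 K.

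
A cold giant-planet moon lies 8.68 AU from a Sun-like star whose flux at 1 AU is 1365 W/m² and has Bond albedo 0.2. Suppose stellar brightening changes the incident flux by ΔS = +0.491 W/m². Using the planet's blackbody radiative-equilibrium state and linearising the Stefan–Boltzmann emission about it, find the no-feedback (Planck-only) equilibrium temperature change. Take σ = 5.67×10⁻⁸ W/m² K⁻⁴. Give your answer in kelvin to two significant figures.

By the inverse-square law, S = 1365/8.68² = 18.12 W/m².
Unperturbed T_e = [18.12·(1−0.2)/(4σ)]^¼ = 89.41 K.
TOA radiative forcing: ΔF = (1−α)ΔS/4 = 0.8·(+0.491)/4 = 0.09820 W/m².
Planck response: λ_P = 4σT_e³ = 4·5.67×10⁻⁸·(89.41)³ = 0.1621 W/m²/K.
ΔT₀ = ΔF/λ_P = 0.09820/0.1621 = 0.606 K.

0.61 kelvin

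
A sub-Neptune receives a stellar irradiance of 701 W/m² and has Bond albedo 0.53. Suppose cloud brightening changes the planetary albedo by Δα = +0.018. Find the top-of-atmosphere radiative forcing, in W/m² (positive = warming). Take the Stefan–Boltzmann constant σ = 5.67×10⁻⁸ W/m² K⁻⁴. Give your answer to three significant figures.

TOA radiative forcing: ΔF = −S·Δα/4 = −701.0·(+0.018)/4 = -3.154 W/m².

-3.15 W/m²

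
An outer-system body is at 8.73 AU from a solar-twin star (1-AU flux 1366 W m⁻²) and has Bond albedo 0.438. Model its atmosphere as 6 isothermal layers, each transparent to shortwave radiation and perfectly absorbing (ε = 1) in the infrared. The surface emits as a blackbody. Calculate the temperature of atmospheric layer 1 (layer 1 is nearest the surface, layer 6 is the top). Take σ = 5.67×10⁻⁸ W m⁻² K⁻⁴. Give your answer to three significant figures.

128 K

Flux at the orbit: S = 1366/(8.73)² = 17.92 W m⁻².
The effective emission temperature is T_e = [S(1−α)/(4σ)]^¼ = 81.64 K.
In the N-layer model, layer k (counted from the surface) has T_k = (N+1−k)^(1/4)·T_e.
With k = 1: T_1 = (6+1−1)^¼·81.64 K = 127.8 K.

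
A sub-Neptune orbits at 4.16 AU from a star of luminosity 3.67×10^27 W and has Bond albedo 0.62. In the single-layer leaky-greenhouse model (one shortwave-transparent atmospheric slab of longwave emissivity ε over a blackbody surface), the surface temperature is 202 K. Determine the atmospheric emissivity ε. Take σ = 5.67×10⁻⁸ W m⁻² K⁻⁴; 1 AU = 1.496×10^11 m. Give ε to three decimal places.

d = 4.16 × 1.496×10^11 m = 6.223×10^11 m.
Spreading L over a sphere of radius d: S = 3.67×10^27/(4π·6.22×10^11²) = 754.1 W m⁻².
TOA balance gives T_e = 188.5 K.
T_s⁴ = T_e⁴·2/(2−ε) → ε = 2 − 2(T_e/T_s)⁴ = 2 − 2·(188.5/202)⁴ = 0.4824.

0.482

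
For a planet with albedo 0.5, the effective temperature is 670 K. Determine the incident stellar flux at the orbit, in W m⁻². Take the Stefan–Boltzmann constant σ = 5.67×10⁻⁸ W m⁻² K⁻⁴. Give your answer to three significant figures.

91400 W m⁻²

Invert the energy balance for S: S = 4σT⁴/(1−α).
The emitted flux is σT⁴ = 11430 W m⁻².
S = 4·11430/0.5 = 91410 W m⁻².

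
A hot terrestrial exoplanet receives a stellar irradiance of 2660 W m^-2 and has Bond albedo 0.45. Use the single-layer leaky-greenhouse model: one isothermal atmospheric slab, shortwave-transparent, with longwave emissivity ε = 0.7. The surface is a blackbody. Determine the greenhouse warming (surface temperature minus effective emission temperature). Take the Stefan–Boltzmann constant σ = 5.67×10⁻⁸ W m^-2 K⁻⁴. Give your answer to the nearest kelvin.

32 K

The planet radiates to space at T_e = [S(1−α)/(4σ)]^(1/4) = 283.4 K.
The surface balance (absorbed SW + ε·downward IR = σT_s⁴) with T_a⁴ = T_s⁴/2 reduces to T_s = T_e·[2/(2−ε)]^¼ = 315.6 K.
Greenhouse warming: T_s − T_e = 32.23 K.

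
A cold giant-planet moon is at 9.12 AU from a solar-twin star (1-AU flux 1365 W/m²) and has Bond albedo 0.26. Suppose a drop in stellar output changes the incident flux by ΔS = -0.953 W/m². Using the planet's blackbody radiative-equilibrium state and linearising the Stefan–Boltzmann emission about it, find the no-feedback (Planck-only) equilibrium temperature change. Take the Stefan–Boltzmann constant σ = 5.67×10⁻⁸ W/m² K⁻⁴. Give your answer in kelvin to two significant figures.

-1.2 K

By the inverse-square law, S = 1365/9.12² = 16.41 W/m².
Unperturbed T_e = [16.41·(1−0.26)/(4σ)]^¼ = 85.54 K.
ΔF = Δ[S(1−α)]/4 = (1−0.26)·-0.953/4 = -0.1763 W/m².
Linearising σT⁴ gives d(σT⁴)/dT = 4σT_e³ = 0.1420 W/m² per K.
So ΔT₀ = -0.1763/0.1420 = -1.24 K.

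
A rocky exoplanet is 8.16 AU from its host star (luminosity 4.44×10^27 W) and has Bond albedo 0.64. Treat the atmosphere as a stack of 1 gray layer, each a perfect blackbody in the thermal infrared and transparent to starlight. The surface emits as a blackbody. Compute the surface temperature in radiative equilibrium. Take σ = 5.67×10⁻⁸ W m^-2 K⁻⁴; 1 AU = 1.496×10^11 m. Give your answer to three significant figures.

166 K

Orbital distance: d = 8.16 AU = 1.221×10^12 m.
Flux at the orbit: S = L/(4πd²) = 4.44×10^27/(4π·(1.22×10^12)²) = 237.1 W m^-2.
OLR = S(1−α)/4 = 21.34 W m^-2; the top layer radiates at T_e = 139.3 K.
For an N-layer opaque stack, T_s⁴ = (N+1)T_e⁴, hence T_s = (2)^(1/4)×139.3 K = 165.6 K.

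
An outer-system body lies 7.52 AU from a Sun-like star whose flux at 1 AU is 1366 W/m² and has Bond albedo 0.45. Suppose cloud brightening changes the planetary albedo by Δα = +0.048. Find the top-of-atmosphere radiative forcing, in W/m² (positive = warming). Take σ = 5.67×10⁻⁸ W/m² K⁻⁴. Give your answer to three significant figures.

Flux at the orbit: S = 1366/(7.52)² = 24.16 W/m².
ΔF = −(S/4)Δα = −(24.16/4)×(+0.048) = -0.2899 W/m².

-0.290 W/m²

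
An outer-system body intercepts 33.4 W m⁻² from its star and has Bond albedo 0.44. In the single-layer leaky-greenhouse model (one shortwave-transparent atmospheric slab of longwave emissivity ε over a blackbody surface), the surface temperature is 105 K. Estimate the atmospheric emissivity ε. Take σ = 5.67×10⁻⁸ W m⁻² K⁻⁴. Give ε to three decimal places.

TOA balance gives T_e = 95.30 K.
Since (2−ε)/2 = (T_e/T_s)⁴ = 0.6785, ε = 0.6430.

0.643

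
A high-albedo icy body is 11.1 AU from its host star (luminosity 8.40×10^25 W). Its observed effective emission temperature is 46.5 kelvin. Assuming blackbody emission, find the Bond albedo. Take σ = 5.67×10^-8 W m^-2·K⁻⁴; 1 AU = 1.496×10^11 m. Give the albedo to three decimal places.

0.563

Orbital distance: d = 11.1 AU = 1.661×10^12 m.
Flux at the orbit: S = L/(4πd²) = 8.40×10^25/(4π·(1.66×10^12)²) = 2.424 W m^-2.
Rearranging the radiative balance, α = 1 − 4σT⁴/S.
σT⁴ = 0.2651 W m^-2, so 4σT⁴ = 1.060 W m^-2.
Hence α = 1 − 1.060/2.424 = 0.5626.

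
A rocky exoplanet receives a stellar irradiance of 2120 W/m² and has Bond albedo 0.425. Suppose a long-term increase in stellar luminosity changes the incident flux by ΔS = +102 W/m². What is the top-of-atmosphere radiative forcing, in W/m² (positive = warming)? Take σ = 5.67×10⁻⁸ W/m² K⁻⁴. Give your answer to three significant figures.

14.7 W/m²

Only a fraction (1−α) is absorbed and it's spread over 4πR², so ΔF = (1−α)ΔS/4 = 14.66 W/m².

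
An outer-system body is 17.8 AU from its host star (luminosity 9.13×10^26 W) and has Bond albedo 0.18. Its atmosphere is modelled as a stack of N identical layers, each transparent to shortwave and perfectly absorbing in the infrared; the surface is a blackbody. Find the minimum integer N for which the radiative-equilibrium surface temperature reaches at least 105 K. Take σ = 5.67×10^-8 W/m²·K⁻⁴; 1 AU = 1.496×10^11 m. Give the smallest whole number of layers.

3

d = 17.8 × 1.496×10^11 m = 2.663×10^12 m.
Flux at the orbit: S = L/(4πd²) = 9.13×10^26/(4π·(2.66×10^12)²) = 10.25 W/m².
The effective emission temperature is T_e = [S(1−α)/(4σ)]^¼ = 78.02 K.
Since T_s⁴ = (N+1)T_e⁴, we need N ≥ (T_s/T_e)⁴ − 1 = 2.281.
So N ≥ 2.281; the smallest integer is N = 3.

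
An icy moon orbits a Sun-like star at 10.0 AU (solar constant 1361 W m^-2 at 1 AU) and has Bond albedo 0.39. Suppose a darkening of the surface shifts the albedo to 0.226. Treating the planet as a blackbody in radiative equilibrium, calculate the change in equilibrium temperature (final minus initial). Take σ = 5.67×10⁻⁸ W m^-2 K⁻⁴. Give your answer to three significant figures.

Irradiance scales as 1/d², so S = 1361 W m^-2 × (1/10.0)² = 13.61 W m^-2.
Before: T₁ = [13.61·0.61/(4σ)]^(1/4) = 77.78 K.
Final:   T₂ = [S(1−0.226)/(4σ)]^(1/4) = 82.55 K.
Change: 82.55 − 77.78 = 4.771 K.

4.77 kelvin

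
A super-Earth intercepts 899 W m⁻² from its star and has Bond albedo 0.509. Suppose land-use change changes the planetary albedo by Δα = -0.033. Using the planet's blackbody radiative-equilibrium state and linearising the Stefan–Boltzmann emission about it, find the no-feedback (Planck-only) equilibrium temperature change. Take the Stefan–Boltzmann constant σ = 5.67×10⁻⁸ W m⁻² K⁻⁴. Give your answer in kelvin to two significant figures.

Reference equilibrium: T_e = [S(1−α)/(4σ)]^(1/4) = 210.0 K.
ΔF = −(S/4)Δα = −(899.0/4)×(-0.033) = 7.417 W m⁻².
Planck response: λ_P = 4σT_e³ = 4·5.67×10⁻⁸·(210.0)³ = 2.102 W m⁻²/K.
Hence the no-feedback warming is ΔF/(4σT_e³) = 3.53 K.

3.5 kelvin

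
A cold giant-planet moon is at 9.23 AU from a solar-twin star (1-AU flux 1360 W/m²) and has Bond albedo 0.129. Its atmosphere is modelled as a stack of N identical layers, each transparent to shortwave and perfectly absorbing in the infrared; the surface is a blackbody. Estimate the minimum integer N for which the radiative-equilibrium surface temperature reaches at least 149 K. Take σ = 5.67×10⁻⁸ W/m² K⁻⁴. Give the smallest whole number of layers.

8

Flux at the orbit: S = 1360/(9.23)² = 15.96 W/m².
Top-of-atmosphere balance: σT_e⁴ = S(1−α)/4 = 3.476 W/m² → T_e = 88.49 K.
T_s = (N+1)^(1/4)·T_e ≥ 149 K requires N+1 ≥ (T_s/T_e)⁴ = (149/88.49)⁴ = 8.040.
The minimum whole number is N = 8.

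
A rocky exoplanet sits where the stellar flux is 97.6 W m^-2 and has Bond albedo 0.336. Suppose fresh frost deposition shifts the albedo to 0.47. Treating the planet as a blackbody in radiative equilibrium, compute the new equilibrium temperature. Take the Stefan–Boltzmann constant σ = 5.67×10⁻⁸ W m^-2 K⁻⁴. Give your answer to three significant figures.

123 kelvin

With the new albedo, S(1−α₂)/4 = 12.93 W m^-2, so T₂ = 122.9 K.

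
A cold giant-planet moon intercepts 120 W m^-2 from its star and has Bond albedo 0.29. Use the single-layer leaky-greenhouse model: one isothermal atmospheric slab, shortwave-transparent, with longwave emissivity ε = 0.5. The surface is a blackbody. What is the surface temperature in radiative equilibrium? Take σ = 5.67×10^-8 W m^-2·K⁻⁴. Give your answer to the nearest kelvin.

The planet radiates to space at T_e = [S(1−α)/(4σ)]^(1/4) = 139.2 K.
The surface balance (absorbed SW + ε·downward IR = σT_s⁴) with T_a⁴ = T_s⁴/2 reduces to T_s = T_e·[2/(2−ε)]^¼ = 149.6 K.

150 K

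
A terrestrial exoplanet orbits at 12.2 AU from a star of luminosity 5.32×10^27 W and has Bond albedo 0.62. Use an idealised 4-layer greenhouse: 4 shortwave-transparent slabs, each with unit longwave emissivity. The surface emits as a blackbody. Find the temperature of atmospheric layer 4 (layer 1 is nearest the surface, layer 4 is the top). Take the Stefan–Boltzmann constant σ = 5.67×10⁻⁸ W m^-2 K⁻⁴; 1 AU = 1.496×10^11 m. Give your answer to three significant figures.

121 K

Orbital distance: d = 12.2 AU = 1.825×10^12 m.
Flux at the orbit: S = L/(4πd²) = 5.32×10^27/(4π·(1.83×10^12)²) = 127.1 W m^-2.
The effective emission temperature is T_e = [S(1−α)/(4σ)]^¼ = 120.8 K.
In the N-layer model, layer k (counted from the surface) has T_k = (N+1−k)^(1/4)·T_e.
T_4 = (1)^(1/4)·120.8 = 120.8 K.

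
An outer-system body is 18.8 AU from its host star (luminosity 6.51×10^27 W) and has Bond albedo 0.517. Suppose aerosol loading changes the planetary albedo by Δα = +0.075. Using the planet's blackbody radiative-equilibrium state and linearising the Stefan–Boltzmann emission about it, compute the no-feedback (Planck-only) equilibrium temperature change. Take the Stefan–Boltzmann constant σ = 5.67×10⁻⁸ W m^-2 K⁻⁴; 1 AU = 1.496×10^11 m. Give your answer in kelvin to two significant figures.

Orbital distance: d = 18.8 AU = 2.812×10^12 m.
Spreading L over a sphere of radius d: S = 6.51×10^27/(4π·2.81×10^12²) = 65.49 W m^-2.
The baseline emission temperature is T_e = 108.7 K.
TOA radiative forcing: ΔF = −S·Δα/4 = −65.49·(+0.075)/4 = -1.228 W m^-2.
The Planck feedback parameter is 4σT_e³ = 0.2911 W m^-2/K.
Hence the no-feedback warming is ΔF/(4σT_e³) = -4.22 K.

-4.2 K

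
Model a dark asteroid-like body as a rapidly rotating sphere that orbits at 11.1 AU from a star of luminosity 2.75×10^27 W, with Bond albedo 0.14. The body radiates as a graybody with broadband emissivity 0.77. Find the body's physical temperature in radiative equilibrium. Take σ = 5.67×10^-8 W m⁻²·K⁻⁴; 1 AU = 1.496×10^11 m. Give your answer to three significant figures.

141 K

d = 11.1 × 1.496×10^11 m = 1.661×10^12 m.
Flux at the orbit: S = L/(4πd²) = 2.75×10^27/(4π·(1.66×10^12)²) = 79.36 W m⁻².
The planet absorbs (1−α)S over its disc πR² and re-emits over 4πR², so the mean absorbed flux is (1−0.14)·79.36/4 = 17.06 W m⁻².
Radiative balance εσT⁴ = 17.06 gives T = [17.06/(0.77·σ)]^(1/4) = 140.6 K.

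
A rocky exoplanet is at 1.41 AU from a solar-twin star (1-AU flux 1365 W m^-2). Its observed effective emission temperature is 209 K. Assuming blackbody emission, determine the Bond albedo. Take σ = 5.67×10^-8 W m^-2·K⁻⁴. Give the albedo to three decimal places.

By the inverse-square law, S = 1365/1.41² = 686.6 W m^-2.
From σT⁴ = S(1−α)/4 we invert for α: 1−α = 4σT⁴/S.
σT⁴ = 108.2 W m^-2, so 4σT⁴ = 432.7 W m^-2.
Hence α = 1 − 432.7/686.6 = 0.3697.

0.370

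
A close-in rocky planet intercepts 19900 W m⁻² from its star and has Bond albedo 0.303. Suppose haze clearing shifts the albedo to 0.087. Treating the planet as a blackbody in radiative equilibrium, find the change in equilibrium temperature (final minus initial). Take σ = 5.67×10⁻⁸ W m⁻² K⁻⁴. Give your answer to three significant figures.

Initial: T₁ = [S(1−0.303)/(4σ)]^(1/4) = 497.3 K.
Final:   T₂ = [S(1−0.087)/(4σ)]^(1/4) = 532.0 K.
Change: 532.0 − 497.3 = 34.72 K.

34.7 kelvin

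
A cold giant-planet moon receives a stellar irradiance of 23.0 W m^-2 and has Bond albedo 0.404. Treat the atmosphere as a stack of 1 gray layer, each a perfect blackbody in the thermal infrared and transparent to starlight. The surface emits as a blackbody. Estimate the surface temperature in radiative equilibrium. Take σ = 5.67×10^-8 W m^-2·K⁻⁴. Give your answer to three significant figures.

105 kelvin

Top-of-atmosphere balance: σT_e⁴ = S(1−α)/4 = 3.427 W m^-2 → T_e = 88.17 K.
Layer-by-layer balance gives σT_s⁴ = (N+1)σT_e⁴, so T_s = 2^¼·88.17 = 104.9 K.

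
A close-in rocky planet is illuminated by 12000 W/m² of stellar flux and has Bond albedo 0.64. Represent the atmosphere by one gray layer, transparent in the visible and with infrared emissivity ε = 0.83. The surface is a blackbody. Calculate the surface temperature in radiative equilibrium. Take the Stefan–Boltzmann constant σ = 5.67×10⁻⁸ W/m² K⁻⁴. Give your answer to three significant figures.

425 K

Effective emission temperature (TOA balance): σT_e⁴ = S(1−α)/4 = 1080 W/m² → T_e = 371.5 K.
Surface balance with a leaky layer gives σT_s⁴ = σT_e⁴·2/(2−ε), so T_s = T_e·[2/(2−0.83)]^(1/4) = 424.8 K.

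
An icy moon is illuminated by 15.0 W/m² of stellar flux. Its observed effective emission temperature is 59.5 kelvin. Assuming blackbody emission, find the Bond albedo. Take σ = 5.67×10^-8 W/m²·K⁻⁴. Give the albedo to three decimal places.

Rearranging the radiative balance, α = 1 − 4σT⁴/S.
4σT⁴ = 4·5.67×10⁻⁸·(59.5)⁴ = 2.843 W/m².
1−α = 2.843/15.00 = 0.1895, so α = 0.8105.

0.810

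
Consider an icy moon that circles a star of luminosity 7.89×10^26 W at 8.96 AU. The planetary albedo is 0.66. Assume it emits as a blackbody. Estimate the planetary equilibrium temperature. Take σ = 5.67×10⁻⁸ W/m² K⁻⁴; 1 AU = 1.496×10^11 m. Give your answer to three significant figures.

85.1 kelvin

Orbital distance: d = 8.96 AU = 1.340×10^12 m.
S = L/(4πd²) = 34.95 W/m².
Absorbed flux (global mean): S(1−α)/4 = 34.95·0.34/4 = 2.970 W/m².
Balancing against σT⁴: T = (2.970/5.67×10⁻⁸)^(1/4) = 85.08 K.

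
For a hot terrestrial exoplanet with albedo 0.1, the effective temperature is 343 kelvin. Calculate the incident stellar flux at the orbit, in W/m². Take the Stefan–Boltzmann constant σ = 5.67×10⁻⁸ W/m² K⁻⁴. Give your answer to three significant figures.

3490 W/m²

From S(1−α)/4 = σT⁴: S = 4σT⁴/(1−α).
The emitted flux is σT⁴ = 784.8 W/m².
S = 4·784.8/0.9 = 3488 W/m².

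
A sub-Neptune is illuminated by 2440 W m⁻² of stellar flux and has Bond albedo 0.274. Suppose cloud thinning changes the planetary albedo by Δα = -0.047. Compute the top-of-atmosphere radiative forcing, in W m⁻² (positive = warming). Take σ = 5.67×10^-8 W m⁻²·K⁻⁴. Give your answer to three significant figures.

ΔF = −(S/4)Δα = −(2440/4)×(-0.047) = 28.67 W m⁻².

28.7 W m⁻²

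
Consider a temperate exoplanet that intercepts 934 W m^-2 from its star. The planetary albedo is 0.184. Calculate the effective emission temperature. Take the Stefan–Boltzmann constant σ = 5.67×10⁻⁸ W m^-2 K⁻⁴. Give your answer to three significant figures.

241 kelvin

Absorbed flux (global mean): S(1−α)/4 = 934.0·0.816/4 = 190.5 W m^-2.
In equilibrium σT⁴ equals this, so T = 240.8 K.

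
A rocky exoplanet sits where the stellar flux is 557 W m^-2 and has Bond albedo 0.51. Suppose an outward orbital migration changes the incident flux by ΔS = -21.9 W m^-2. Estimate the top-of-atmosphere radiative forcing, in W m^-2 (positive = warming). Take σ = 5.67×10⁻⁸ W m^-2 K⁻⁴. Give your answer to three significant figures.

-2.68 W m^-2

Only a fraction (1−α) is absorbed and it's spread over 4πR², so ΔF = (1−α)ΔS/4 = -2.683 W m^-2.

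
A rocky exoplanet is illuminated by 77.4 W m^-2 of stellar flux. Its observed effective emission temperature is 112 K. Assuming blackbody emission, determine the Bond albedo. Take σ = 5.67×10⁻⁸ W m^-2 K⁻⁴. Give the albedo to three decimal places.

Energy balance: S(1−α)/4 = σT⁴, so 1−α = 4σT⁴/S.
4σT⁴ = 4·5.67×10⁻⁸·(112)⁴ = 35.69 W m^-2.
1−α = 35.69/77.40 = 0.4611, so α = 0.5389.

0.539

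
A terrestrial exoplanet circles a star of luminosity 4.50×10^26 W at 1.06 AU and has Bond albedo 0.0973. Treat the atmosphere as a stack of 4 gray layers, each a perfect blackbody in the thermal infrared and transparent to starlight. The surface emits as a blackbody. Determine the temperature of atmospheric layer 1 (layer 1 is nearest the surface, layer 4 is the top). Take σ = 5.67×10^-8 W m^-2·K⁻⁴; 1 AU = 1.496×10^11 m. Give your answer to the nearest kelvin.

d = 1.06 × 1.496×10^11 m = 1.586×10^11 m.
Flux at the orbit: S = L/(4πd²) = 4.50×10^26/(4π·(1.59×10^11)²) = 1424 W m^-2.
The effective emission temperature is T_e = [S(1−α)/(4σ)]^¼ = 274.4 K.
In the N-layer model, layer k (counted from the surface) has T_k = (N+1−k)^(1/4)·T_e.
T_1 = (4)^(1/4)·274.4 = 388.0 K.

388 K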